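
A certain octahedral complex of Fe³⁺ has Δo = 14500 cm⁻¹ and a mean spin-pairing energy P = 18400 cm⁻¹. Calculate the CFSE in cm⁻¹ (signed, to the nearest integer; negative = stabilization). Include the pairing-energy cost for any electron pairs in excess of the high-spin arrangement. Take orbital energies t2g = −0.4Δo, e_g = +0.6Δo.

0

Fe sits in group 8; removing 3 electrons leaves Fe³⁺ with 8 − 3 = 5 d electrons.
With Δo < P the complex is high-spin.
Configuration: t2g^3 e_g^2.
Orbital CFSE = 0.0Δo = 0.0 × 14500 = 0 cm⁻¹.
High-spin has no excess pairs, so no pairing correction applies.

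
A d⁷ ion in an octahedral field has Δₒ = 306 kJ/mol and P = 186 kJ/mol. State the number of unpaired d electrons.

Here Δₒ > P (306 > 186), so the low-spin state is favoured.
Filling d⁷ accordingly: t2g^6 e_g^1.
Unpaired electrons: 1.

1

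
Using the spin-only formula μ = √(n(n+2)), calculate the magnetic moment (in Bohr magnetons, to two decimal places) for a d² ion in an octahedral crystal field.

2.83 Bohr magnetons

Configuration: t₂g² eg⁰ → 2 unpaired electrons.
μ(spin-only) = √[2(2+2)] = √8 ≈ 2.83 Bohr magnetons.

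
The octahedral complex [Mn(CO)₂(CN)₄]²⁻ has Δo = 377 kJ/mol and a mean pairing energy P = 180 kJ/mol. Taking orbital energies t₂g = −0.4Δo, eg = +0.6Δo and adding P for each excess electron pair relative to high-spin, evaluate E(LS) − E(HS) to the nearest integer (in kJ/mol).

Ligand charges: 2×(+0) from CO and 4×(-1) from CN⁻ sum to -4; with overall charge -2, Mn is +2.
Mn is in group 7, so Mn²⁺ is d⁵ (7 − 2 = 5).
High-spin d⁵ fills as t₂g³ eg² with CFSE 3(−0.4) + 2(+0.6) = 0.0Δo = 0 kJ/mol.
Low-spin: t₂g⁵ eg⁰, orbital CFSE = -2.0Δo = -754 kJ/mol; plus 2 excess pairs × P = +360 kJ/mol; total -394 kJ/mol.
E(LS) − E(HS) = -394 − (0) = -394 kJ/mol.

-394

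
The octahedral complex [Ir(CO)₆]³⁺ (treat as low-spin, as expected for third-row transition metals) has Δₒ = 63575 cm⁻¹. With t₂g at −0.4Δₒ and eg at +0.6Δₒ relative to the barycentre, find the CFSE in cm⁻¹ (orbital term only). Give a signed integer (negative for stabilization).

-152580

CO is neutral, so the +3 overall charge sits on Ir: oxidation state +3.
Ir is in group 9, so Ir³⁺ is d⁶ (9 − 3 = 6).
The d⁶ electrons fill as t₂g⁶ eg⁰.
CFSE(orbital) = 6×(-0.4Δₒ) + 0×(0.6Δₒ) = -2.4Δₒ; with Δₒ = 63575 cm⁻¹ that is -152580 cm⁻¹.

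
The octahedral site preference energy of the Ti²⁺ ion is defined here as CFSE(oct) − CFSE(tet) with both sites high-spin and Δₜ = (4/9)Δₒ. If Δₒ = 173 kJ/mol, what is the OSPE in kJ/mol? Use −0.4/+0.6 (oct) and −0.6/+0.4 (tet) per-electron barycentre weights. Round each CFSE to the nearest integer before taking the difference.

Ti²⁺: group 4, so d-count = 4 − 2 = 2.
Octahedral high-spin t₂g² eg⁰: CFSE = -0.8 × 173 = -138 kJ/mol.
Tetrahedral e² t₂⁰ gives -1.2Δₜ = -1.2 × (4/9) × 173 = -92 kJ/mol.
Subtracting, OSPE = -138 − (-92) = -46 kJ/mol.

-46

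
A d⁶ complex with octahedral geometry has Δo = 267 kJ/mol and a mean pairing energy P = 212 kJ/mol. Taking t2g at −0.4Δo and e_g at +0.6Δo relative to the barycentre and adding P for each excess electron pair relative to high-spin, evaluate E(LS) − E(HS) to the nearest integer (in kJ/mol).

In the high-spin limit (t2g^4 e_g^2) the orbital term is -0.4Δo = -107 kJ/mol, with no excess pairing.
Low-spin: t2g^6 e_g^0, orbital CFSE = -2.4Δo = -641 kJ/mol; plus 2 excess pairs × P = +424 kJ/mol; total -217 kJ/mol.
Thus E(LS) − E(HS) = -110 kJ/mol.

-110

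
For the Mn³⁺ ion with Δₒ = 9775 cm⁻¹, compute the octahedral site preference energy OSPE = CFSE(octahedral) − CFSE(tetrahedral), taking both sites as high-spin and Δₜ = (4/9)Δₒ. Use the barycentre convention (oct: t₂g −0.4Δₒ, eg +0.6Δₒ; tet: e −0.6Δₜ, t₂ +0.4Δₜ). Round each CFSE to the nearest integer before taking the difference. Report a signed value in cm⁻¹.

-4127

Mn is in group 7, so Mn³⁺ is d⁴ (7 − 3 = 4).
Octahedral (high-spin): t2g^3 e_g^1, CFSE = 3(−0.4) + 1(+0.6) = -0.6Δₒ = -0.6 × 9775 = -5865 cm⁻¹.
Tetrahedral e^2 t2^2 gives -0.4Δₜ = -0.4 × (4/9) × 9775 = -1738 cm⁻¹.
Subtracting, OSPE = -5865 − (-1738) = -4127 cm⁻¹.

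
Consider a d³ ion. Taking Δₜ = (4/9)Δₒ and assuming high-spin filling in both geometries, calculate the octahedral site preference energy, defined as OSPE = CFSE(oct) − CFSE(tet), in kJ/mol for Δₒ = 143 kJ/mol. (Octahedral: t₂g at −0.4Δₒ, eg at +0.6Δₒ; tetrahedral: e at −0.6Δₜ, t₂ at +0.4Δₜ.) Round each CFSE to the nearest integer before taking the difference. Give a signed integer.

In an octahedral site d³ (HS) is t₂g³ eg⁰, giving CFSE(oct) = -1.2Δₒ = -172 kJ/mol.
Tetrahedral e² t₂¹ gives -0.8Δₜ = -0.8 × (4/9) × 143 = -51 kJ/mol.
OSPE = CFSE(oct) − CFSE(tet) = -172 − (-51) = -121 kJ/mol.

-121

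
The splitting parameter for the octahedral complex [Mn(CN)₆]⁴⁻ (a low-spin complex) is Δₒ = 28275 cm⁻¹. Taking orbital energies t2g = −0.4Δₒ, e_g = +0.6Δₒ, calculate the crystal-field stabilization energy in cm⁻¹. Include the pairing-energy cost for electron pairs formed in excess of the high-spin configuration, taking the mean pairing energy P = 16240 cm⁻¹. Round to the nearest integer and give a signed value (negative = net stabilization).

Each CN⁻ contributes -1; 6 × (-1) = -6. With overall charge -4, Mn is in the +2 oxidation state.
Mn sits in group 7; removing 2 electrons leaves Mn²⁺ with 7 − 2 = 5 d electrons.
The d⁵ electrons fill as t2g^5 e_g^0.
CFSE(orbital) = 5×(-0.4Δₒ) + 0×(0.6Δₒ) = -2.0Δₒ; with Δₒ = 28275 cm⁻¹ that is -56550 cm⁻¹.
Pairing penalty: 2 pairs vs 0 in the high-spin reference → 2 extra × P = 32480 cm⁻¹.
Overall CFSE = -56550 + 32480 = -24070 cm⁻¹.

-24070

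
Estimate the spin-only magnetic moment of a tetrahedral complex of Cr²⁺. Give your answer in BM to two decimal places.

Cr²⁺: group 6, so d-count = 6 − 2 = 4.
Tetrahedral splitting is small, so the complex is high-spin.
Configuration: e² t₂² → 4 unpaired electrons.
μ(spin-only) = √[4(4+2)] = √24 ≈ 4.90 BM.

4.90 BM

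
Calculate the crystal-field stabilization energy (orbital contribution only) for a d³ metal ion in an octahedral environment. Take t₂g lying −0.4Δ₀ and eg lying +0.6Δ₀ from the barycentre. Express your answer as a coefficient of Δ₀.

-1.2 Δ₀

Configuration: t₂g³ eg⁰.
CFSE = 3(-0.4Δ₀) + 0(0.6Δ₀) = -1.2Δ₀ + 0.0Δ₀ = -1.2Δ₀.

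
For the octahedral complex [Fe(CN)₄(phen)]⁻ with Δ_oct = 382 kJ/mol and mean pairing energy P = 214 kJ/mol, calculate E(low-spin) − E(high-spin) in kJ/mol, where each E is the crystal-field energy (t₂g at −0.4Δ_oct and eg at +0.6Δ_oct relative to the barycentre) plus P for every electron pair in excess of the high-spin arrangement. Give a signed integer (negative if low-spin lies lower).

Ligand charges: 4×(-1) from CN⁻ and 1×(+0) from phen sum to -4; with overall charge -1, Fe is +3.
Fe is in group 8, so Fe³⁺ is d⁵ (8 − 3 = 5).
In the high-spin limit (t₂g³ eg²) the orbital term is 0.0Δ_oct = 0 kJ/mol, with no excess pairing.
Low-spin: t₂g⁵ eg⁰, orbital CFSE = -2.0Δ_oct = -764 kJ/mol; plus 2 excess pairs × P = +428 kJ/mol; total -336 kJ/mol.
The difference is -336 − (0) = -336 kJ/mol, so low-spin lies lower.

-336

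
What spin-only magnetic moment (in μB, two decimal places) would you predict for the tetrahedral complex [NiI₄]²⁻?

2.83 μB

Each I⁻ contributes -1; 4 × (-1) = -4. With overall charge -2, Ni is in the +2 oxidation state.
Ni is in group 10, so Ni²⁺ is d⁸ (10 − 2 = 8).
Tetrahedral fields are weak (Δₜ ≈ 4/9 Δₒ), so electrons fill high-spin.
Configuration: e^4 t2^4 → 2 unpaired electrons.
μ(spin-only) = √[2(2+2)] = √8 ≈ 2.83 μB.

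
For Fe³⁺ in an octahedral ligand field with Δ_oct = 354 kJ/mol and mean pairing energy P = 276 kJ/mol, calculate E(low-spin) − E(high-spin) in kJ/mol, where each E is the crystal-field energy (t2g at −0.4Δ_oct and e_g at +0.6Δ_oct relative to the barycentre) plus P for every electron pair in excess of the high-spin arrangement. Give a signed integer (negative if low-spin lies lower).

Fe sits in group 8; removing 3 electrons leaves Fe³⁺ with 8 − 3 = 5 d electrons.
High-spin d⁵ fills as t2g^3 e_g^2 with CFSE 3(−0.4) + 2(+0.6) = 0.0Δ_oct = 0 kJ/mol.
Low-spin t2g^5 e_g^0 gives -2.0Δ_oct = -708 kJ/mol, but forming 2 extra pairs costs 2P = 552 kJ/mol, so E(LS) = -708 + 552 = -156 kJ/mol.
Thus E(LS) − E(HS) = -156 kJ/mol.

-156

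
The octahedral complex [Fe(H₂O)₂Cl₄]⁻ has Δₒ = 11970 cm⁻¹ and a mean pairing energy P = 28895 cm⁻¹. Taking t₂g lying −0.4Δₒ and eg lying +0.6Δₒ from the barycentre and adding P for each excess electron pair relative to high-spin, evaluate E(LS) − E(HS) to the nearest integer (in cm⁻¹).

Ligand charges: 2×(+0) from H₂O and 4×(-1) from Cl⁻ sum to -4; with overall charge -1, Fe is +3.
Group 8 minus oxidation state +3 gives a d⁵ configuration for Fe³⁺.
High-spin: t₂g³ eg², CFSE = 0.0Δₒ = 0 cm⁻¹.
Low-spin t₂g⁵ eg⁰ gives -2.0Δₒ = -23940 cm⁻¹, but forming 2 extra pairs costs 2P = 57790 cm⁻¹, so E(LS) = -23940 + 57790 = 33850 cm⁻¹.
The difference is 33850 − (0) = 33850 cm⁻¹, so high-spin lies lower.

33850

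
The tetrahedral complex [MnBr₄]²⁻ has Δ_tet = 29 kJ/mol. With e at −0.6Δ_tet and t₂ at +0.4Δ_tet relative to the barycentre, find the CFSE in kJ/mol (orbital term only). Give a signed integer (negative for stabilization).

0

Each Br⁻ contributes -1; 4 × (-1) = -4. With overall charge -2, Mn is in the +2 oxidation state.
Mn is in group 7, so Mn²⁺ is d⁵ (7 − 2 = 5).
With tetrahedral geometry the complex is necessarily high-spin.
The d⁵ electrons fill as e² t₂³.
CFSE(orbital) = 2×(-0.6Δ_tet) + 3×(0.4Δ_tet) = 0.0Δ_tet; with Δ_tet = 29 kJ/mol that is 0 kJ/mol.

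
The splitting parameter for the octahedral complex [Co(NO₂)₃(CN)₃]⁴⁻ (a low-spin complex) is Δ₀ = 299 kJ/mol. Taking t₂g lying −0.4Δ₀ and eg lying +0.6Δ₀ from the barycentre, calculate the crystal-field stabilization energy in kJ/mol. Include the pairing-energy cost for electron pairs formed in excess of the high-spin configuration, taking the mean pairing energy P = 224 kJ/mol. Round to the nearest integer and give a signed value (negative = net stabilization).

-314

Ligand charges: 3×(-1) from NO₂⁻ and 3×(-1) from CN⁻ sum to -6; with overall charge -4, Co is +2.
Group 9 minus oxidation state +2 gives a d⁷ configuration for Co²⁺.
Electron filling gives t₂g⁶ eg¹.
CFSE(orbital) = 6×(-0.4Δ₀) + 1×(0.6Δ₀) = -1.8Δ₀; with Δ₀ = 299 kJ/mol that is -538 kJ/mol.
High-spin d⁷ would be t₂g⁵ eg² with 2 pairs; low-spin has 3, so 1 excess pair costs +1P = +224 kJ/mol.
Overall CFSE = -538 + 224 = -314 kJ/mol.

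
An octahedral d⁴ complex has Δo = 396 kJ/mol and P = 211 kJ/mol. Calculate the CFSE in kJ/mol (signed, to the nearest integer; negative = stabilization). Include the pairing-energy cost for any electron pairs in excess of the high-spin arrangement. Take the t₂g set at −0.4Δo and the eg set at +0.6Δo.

Δo > P, so pairing is preferred: the ground state is low-spin.
That gives t₂g⁴ eg⁰.
Orbital CFSE = -1.6Δo = -1.6 × 396 = -634 kJ/mol.
Excess pairs vs high-spin: 1 − 0 = 1; pairing cost = +211 kJ/mol.
Net CFSE = -634 + 211 = -423 kJ/mol.

-423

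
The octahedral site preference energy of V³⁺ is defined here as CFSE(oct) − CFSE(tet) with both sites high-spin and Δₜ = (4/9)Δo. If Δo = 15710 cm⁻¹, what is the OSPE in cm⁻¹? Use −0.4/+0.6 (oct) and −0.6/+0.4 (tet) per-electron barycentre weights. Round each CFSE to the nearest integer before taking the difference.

V sits in group 5; removing 3 electrons leaves V³⁺ with 5 − 3 = 2 d electrons.
Octahedral (high-spin): t2g^2 e_g^0, CFSE = 2(−0.4) + 0(+0.6) = -0.8Δo = -0.8 × 15710 = -12568 cm⁻¹.
Tetrahedral: e^2 t2^0, CFSE = 2(−0.6) + 0(+0.4) = -1.2Δₜ = -1.2 × (4/9) × 15710 = -8379 cm⁻¹.
Subtracting, OSPE = -12568 − (-8379) = -4189 cm⁻¹.

-4189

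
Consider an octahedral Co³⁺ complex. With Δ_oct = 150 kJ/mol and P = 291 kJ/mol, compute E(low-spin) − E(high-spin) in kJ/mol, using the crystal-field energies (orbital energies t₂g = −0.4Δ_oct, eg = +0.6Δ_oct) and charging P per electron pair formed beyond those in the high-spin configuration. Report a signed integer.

282

Co is in group 9, so Co³⁺ is d⁶ (9 − 3 = 6).
High-spin d⁶ fills as t₂g⁴ eg² with CFSE 4(−0.4) + 2(+0.6) = -0.4Δ_oct = -60 kJ/mol.
For low-spin the configuration is t₂g⁶ eg⁰: orbital energy -2.4 × 150 = -360 kJ/mol, and 2 additional pairs relative to high-spin add 582 kJ/mol, giving 222 kJ/mol.
The difference is 222 − (-60) = 282 kJ/mol, so high-spin lies lower.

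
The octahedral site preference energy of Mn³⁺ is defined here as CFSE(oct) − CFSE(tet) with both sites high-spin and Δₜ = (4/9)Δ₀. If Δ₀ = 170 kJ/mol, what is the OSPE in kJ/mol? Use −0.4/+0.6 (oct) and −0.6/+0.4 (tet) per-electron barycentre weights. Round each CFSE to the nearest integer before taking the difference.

-72

Group 7 minus oxidation state +3 gives a d⁴ configuration for Mn³⁺.
In an octahedral site d⁴ (HS) is t₂g³ eg¹, giving CFSE(oct) = -0.6Δ₀ = -102 kJ/mol.
Tetrahedral: e² t₂², CFSE = 2(−0.6) + 2(+0.4) = -0.4Δₜ = -0.4 × (4/9) × 170 = -30 kJ/mol.
OSPE = -102 − (-30) = -72 kJ/mol.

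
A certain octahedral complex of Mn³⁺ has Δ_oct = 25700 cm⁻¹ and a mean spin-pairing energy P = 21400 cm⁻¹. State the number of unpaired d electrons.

2

Mn³⁺: group 7, so d-count = 7 − 3 = 4.
With Δ_oct > P the complex is low-spin.
Filling d⁴ accordingly: t₂g⁴ eg⁰.
Unpaired electrons: 2.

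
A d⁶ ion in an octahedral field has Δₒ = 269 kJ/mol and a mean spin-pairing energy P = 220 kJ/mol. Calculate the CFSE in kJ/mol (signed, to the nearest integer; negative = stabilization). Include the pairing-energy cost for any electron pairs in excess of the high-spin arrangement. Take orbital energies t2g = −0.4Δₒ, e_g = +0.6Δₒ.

Since Δₒ = 269 kJ/mol > P = 220 kJ/mol, the complex adopts the low-spin configuration.
Filling d⁶ accordingly: t2g^6 e_g^0.
Orbital CFSE = -2.4Δₒ = -2.4 × 269 = -646 kJ/mol.
Excess pairs vs high-spin: 3 − 1 = 2; pairing cost = +440 kJ/mol.
Net CFSE = -646 + 440 = -206 kJ/mol.

-206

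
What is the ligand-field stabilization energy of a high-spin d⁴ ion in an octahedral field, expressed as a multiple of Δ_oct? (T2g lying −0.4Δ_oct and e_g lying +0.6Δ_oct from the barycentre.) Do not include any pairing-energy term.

Configuration: t2g^3 e_g^1.
CFSE = 3(-0.4Δ_oct) + 1(0.6Δ_oct) = -1.2Δ_oct + 0.6Δ_oct = -0.6Δ_oct.

-0.6 Δ_oct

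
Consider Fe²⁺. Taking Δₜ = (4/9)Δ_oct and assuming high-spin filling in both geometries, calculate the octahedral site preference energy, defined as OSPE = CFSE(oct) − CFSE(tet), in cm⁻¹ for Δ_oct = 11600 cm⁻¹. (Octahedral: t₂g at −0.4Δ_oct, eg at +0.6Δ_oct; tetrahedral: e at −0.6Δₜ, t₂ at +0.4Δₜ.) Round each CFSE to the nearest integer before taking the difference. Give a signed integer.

Fe is in group 8, so Fe²⁺ is d⁶ (8 − 2 = 6).
Octahedral high-spin t₂g⁴ eg²: CFSE = -0.4 × 11600 = -4640 cm⁻¹.
Tetrahedral: e³ t₂³, CFSE = 3(−0.6) + 3(+0.4) = -0.6Δₜ = -0.6 × (4/9) × 11600 = -3093 cm⁻¹.
OSPE = -4640 − (-3093) = -1547 cm⁻¹.

-1547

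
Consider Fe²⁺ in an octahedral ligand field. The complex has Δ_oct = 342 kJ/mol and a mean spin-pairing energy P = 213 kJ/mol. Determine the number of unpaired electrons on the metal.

0

Fe sits in group 8; removing 2 electrons leaves Fe²⁺ with 8 − 2 = 6 d electrons.
Here Δ_oct > P (342 > 213), so the low-spin state is favoured.
Filling d⁶ accordingly: t₂g⁶ eg⁰.
Unpaired electrons: 0.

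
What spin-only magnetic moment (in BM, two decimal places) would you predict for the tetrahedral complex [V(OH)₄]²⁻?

Each OH⁻ contributes -1; 4 × (-1) = -4. With overall charge -2, V is in the +2 oxidation state.
V sits in group 5; removing 2 electrons leaves V²⁺ with 5 − 2 = 3 d electrons.
Tetrahedral splitting is small, so the complex is high-spin.
Configuration: e^2 t2^1 → 3 unpaired electrons.
μ(spin-only) = √[3(3+2)] = √15 ≈ 3.87 BM.

3.87 BM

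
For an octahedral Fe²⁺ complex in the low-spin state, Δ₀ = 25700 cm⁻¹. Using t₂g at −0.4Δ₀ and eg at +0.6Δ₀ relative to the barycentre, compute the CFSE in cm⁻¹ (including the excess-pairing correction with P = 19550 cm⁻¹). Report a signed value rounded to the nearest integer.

-22580

Fe²⁺: group 8, so d-count = 8 − 2 = 6.
The d⁶ electrons fill as t₂g⁶ eg⁰.
The orbital stabilization is -2.4Δ₀ = -2.4 × 25700 = -61680 cm⁻¹.
High-spin d⁶ would be t₂g⁴ eg² with 1 pair; low-spin has 3, so 2 excess pairs cost +2P = +39100 cm⁻¹.
Net CFSE = -61680 + 39100 = -22580 cm⁻¹.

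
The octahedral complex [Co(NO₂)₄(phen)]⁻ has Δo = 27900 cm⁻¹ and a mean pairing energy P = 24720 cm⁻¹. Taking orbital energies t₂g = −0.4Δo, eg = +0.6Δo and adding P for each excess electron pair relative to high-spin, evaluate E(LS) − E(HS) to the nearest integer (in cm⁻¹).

-6360

Ligand charges: 4×(-1) from NO₂⁻ and 1×(+0) from phen sum to -4; with overall charge -1, Co is +3.
Co sits in group 9; removing 3 electrons leaves Co³⁺ with 9 − 3 = 6 d electrons.
High-spin: t₂g⁴ eg², CFSE = -0.4Δo = -11160 cm⁻¹.
Low-spin: t₂g⁶ eg⁰, orbital CFSE = -2.4Δo = -66960 cm⁻¹; plus 2 excess pairs × P = +49440 cm⁻¹; total -17520 cm⁻¹.
E(LS) − E(HS) = -17520 − (-11160) = -6360 cm⁻¹.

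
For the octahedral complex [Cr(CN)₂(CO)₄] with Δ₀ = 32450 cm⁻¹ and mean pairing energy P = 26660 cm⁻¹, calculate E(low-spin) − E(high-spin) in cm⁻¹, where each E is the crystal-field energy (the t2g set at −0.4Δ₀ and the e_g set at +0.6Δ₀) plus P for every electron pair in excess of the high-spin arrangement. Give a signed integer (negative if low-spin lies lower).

Ligand charges: 2×(-1) from CN⁻ and 4×(+0) from CO sum to -2; with overall charge +0, Cr is +2.
Cr²⁺: group 6, so d-count = 6 − 2 = 4.
In the high-spin limit (t2g^3 e_g^1) the orbital term is -0.6Δ₀ = -19470 cm⁻¹, with no excess pairing.
For low-spin the configuration is t2g^4 e_g^0: orbital energy -1.6 × 32450 = -51920 cm⁻¹, and 1 additional pair relative to high-spin adds 26660 cm⁻¹, giving -25260 cm⁻¹.
Thus E(LS) − E(HS) = -5790 cm⁻¹.

-5790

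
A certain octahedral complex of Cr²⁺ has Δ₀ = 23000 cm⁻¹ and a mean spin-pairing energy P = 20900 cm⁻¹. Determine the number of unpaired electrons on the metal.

Cr²⁺: group 6, so d-count = 6 − 2 = 4.
Since Δ₀ = 23000 cm⁻¹ > P = 20900 cm⁻¹, the complex adopts the low-spin configuration.
Filling d⁴ accordingly: t₂g⁴ eg⁰.
Unpaired electrons: 2.

2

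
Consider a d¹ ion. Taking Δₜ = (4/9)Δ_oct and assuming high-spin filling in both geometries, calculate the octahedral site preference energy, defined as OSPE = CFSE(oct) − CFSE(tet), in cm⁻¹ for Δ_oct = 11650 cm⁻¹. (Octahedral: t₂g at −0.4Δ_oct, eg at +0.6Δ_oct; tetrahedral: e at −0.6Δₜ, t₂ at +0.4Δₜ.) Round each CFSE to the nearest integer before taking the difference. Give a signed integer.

Octahedral (high-spin): t2g^1 e_g^0, CFSE = 1(−0.4) + 0(+0.6) = -0.4Δ_oct = -0.4 × 11650 = -4660 cm⁻¹.
In a tetrahedral site the filling is e^1 t2^0: CFSE(tet) = -0.6Δₜ = -0.6 × (4/9)(11650) = -3107 cm⁻¹.
Subtracting, OSPE = -4660 − (-3107) = -1553 cm⁻¹.

-1553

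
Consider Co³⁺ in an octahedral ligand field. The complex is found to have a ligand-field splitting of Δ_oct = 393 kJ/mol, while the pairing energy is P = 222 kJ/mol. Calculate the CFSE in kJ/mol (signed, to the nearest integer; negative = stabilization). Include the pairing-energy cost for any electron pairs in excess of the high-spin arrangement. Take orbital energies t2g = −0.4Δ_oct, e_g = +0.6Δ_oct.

-499

Co sits in group 9; removing 3 electrons leaves Co³⁺ with 9 − 3 = 6 d electrons.
Since Δ_oct = 393 kJ/mol > P = 222 kJ/mol, the complex adopts the low-spin configuration.
That gives t2g^6 e_g^0.
Orbital CFSE = -2.4Δ_oct = -2.4 × 393 = -943 kJ/mol.
Excess pairs vs high-spin: 3 − 1 = 2; pairing cost = +444 kJ/mol.
Net CFSE = -943 + 444 = -499 kJ/mol.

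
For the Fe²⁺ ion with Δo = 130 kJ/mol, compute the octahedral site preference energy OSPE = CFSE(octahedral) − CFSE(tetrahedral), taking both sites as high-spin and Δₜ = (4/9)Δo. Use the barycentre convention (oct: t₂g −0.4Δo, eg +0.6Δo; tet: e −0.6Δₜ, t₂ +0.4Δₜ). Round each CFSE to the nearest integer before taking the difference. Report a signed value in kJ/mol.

-17

Fe sits in group 8; removing 2 electrons leaves Fe²⁺ with 8 − 2 = 6 d electrons.
Octahedral high-spin t₂g⁴ eg²: CFSE = -0.4 × 130 = -52 kJ/mol.
Tetrahedral e³ t₂³ gives -0.6Δₜ = -0.6 × (4/9) × 130 = -35 kJ/mol.
OSPE = CFSE(oct) − CFSE(tet) = -52 − (-35) = -17 kJ/mol.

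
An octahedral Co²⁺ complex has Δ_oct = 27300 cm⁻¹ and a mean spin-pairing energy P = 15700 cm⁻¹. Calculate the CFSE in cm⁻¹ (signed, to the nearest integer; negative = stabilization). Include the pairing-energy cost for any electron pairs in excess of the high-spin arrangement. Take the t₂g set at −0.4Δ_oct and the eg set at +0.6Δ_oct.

Co is in group 9, so Co²⁺ is d⁷ (9 − 2 = 7).
Here Δ_oct > P (27300 > 15700), so the low-spin state is favoured.
Configuration: t₂g⁶ eg¹.
Orbital CFSE = -1.8Δ_oct = -1.8 × 27300 = -49140 cm⁻¹.
Excess pairs vs high-spin: 3 − 2 = 1; pairing cost = +15700 cm⁻¹.
Net CFSE = -49140 + 15700 = -33440 cm⁻¹.

-33440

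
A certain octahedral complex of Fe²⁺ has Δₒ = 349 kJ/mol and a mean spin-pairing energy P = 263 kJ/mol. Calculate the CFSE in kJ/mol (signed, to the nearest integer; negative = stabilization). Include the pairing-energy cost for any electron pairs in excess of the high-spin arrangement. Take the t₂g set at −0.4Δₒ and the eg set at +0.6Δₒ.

Fe sits in group 8; removing 2 electrons leaves Fe²⁺ with 8 − 2 = 6 d electrons.
Δₒ > P, so pairing is preferred: the ground state is low-spin.
Filling d⁶ accordingly: t₂g⁶ eg⁰.
Orbital CFSE = -2.4Δₒ = -2.4 × 349 = -838 kJ/mol.
Excess pairs vs high-spin: 3 − 1 = 2; pairing cost = +526 kJ/mol.
Net CFSE = -838 + 526 = -312 kJ/mol.

-312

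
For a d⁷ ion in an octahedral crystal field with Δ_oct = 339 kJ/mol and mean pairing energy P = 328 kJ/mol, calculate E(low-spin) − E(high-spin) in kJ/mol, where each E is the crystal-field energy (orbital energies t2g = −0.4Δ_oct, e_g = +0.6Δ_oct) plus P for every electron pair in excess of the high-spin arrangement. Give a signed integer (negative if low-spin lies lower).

-11

High-spin d⁷ fills as t2g^5 e_g^2 with CFSE 5(−0.4) + 2(+0.6) = -0.8Δ_oct = -271 kJ/mol.
Low-spin t2g^6 e_g^1 gives -1.8Δ_oct = -610 kJ/mol, but forming 1 extra pair costs 1P = 328 kJ/mol, so E(LS) = -610 + 328 = -282 kJ/mol.
Thus E(LS) − E(HS) = -11 kJ/mol.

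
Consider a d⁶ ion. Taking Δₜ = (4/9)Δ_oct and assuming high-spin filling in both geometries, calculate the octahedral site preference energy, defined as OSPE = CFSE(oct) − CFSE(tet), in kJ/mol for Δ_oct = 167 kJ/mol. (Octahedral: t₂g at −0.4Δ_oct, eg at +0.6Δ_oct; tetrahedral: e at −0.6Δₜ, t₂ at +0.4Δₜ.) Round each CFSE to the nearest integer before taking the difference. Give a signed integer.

Octahedral (high-spin): t₂g⁴ eg², CFSE = 4(−0.4) + 2(+0.6) = -0.4Δ_oct = -0.4 × 167 = -67 kJ/mol.
Tetrahedral: e³ t₂³, CFSE = 3(−0.6) + 3(+0.4) = -0.6Δₜ = -0.6 × (4/9) × 167 = -45 kJ/mol.
OSPE = CFSE(oct) − CFSE(tet) = -67 − (-45) = -22 kJ/mol.

-22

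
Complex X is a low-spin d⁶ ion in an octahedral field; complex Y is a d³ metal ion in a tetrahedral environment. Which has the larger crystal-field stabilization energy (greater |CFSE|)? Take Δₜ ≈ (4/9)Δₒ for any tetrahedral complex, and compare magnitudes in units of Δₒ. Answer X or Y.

X

X: t2g^6 e_g^0, CFSE = -2.4Δₒ.
Y: With tetrahedral geometry the complex is necessarily high-spin; e² t₂¹, CFSE = -0.8Δₜ ≈ -0.36Δₒ.
So X has the larger |CFSE|.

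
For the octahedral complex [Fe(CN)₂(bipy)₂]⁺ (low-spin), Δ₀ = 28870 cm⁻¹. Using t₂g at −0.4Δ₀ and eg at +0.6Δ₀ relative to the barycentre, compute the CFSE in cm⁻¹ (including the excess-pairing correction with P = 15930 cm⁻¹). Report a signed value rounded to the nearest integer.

Ligand charges: 2×(-1) from CN⁻ and 2×(+0) from bipy sum to -2; with overall charge +1, Fe is +3.
Fe³⁺: group 8, so d-count = 8 − 3 = 5.
Configuration: t₂g⁵ eg⁰.
The orbital stabilization is -2.0Δ₀ = -2.0 × 28870 = -57740 cm⁻¹.
Pairing penalty: 2 pairs vs 0 in the high-spin reference → 2 extra × P = 31860 cm⁻¹.
Net CFSE = -57740 + 31860 = -25880 cm⁻¹.

-25880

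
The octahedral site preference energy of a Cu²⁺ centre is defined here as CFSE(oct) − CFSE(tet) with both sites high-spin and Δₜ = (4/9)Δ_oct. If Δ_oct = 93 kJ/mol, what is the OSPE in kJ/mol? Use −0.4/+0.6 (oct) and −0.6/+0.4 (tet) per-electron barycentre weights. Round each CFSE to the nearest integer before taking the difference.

-39

Cu²⁺: group 11, so d-count = 11 − 2 = 9.
Octahedral high-spin t2g^6 e_g^3: CFSE = -0.6 × 93 = -56 kJ/mol.
In a tetrahedral site the filling is e^4 t2^5: CFSE(tet) = -0.4Δₜ = -0.4 × (4/9)(93) = -17 kJ/mol.
OSPE = -56 − (-17) = -39 kJ/mol.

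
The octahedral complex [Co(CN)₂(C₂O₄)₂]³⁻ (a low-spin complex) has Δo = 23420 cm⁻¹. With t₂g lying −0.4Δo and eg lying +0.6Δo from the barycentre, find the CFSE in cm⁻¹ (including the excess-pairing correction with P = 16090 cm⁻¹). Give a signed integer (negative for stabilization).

Ligand charges: 2×(-1) from CN⁻ and 2×(-2) from C₂O₄²⁻ sum to -6; with overall charge -3, Co is +3.
Co³⁺: group 9, so d-count = 9 − 3 = 6.
Electron filling gives t₂g⁶ eg⁰.
Orbital CFSE = 6(-0.4) + 0(0.6) = -2.4Δo = -2.4 × 23420 = -56208 cm⁻¹.
High-spin d⁶ would be t₂g⁴ eg² with 1 pair; low-spin has 3, so 2 excess pairs cost +2P = +32180 cm⁻¹.
Combining: -56208 + 32180 = -24028 cm⁻¹.

-24028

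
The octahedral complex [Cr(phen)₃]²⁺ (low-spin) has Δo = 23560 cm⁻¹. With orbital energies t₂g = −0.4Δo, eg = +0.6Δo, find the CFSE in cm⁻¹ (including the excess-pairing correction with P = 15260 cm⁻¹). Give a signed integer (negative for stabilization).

phen is neutral, so the +2 overall charge sits on Cr: oxidation state +2.
Cr²⁺: group 6, so d-count = 6 − 2 = 4.
The d⁴ electrons fill as t₂g⁴ eg⁰.
CFSE(orbital) = 4×(-0.4Δo) + 0×(0.6Δo) = -1.6Δo; with Δo = 23560 cm⁻¹ that is -37696 cm⁻¹.
High-spin d⁴ would be t₂g³ eg¹ with 0 pairs; low-spin has 1, so 1 excess pair costs +1P = +15260 cm⁻¹.
Combining: -37696 + 15260 = -22436 cm⁻¹.

-22436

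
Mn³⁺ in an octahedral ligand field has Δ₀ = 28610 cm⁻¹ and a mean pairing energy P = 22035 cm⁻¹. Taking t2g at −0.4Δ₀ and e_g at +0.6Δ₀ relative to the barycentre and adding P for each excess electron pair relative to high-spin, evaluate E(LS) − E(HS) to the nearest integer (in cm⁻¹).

-6575

Mn³⁺: group 7, so d-count = 7 − 3 = 4.
High-spin: t2g^3 e_g^1, CFSE = -0.6Δ₀ = -17166 cm⁻¹.
For low-spin the configuration is t2g^4 e_g^0: orbital energy -1.6 × 28610 = -45776 cm⁻¹, and 1 additional pair relative to high-spin adds 22035 cm⁻¹, giving -23741 cm⁻¹.
The difference is -23741 − (-17166) = -6575 cm⁻¹, so low-spin lies lower.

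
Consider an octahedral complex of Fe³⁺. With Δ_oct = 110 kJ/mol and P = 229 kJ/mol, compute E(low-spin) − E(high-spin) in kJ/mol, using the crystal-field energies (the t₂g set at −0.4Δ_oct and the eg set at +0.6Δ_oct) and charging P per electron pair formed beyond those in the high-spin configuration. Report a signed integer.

238

Fe³⁺: group 8, so d-count = 8 − 3 = 5.
High-spin: t₂g³ eg², CFSE = 0.0Δ_oct = 0 kJ/mol.
Low-spin: t₂g⁵ eg⁰, orbital CFSE = -2.0Δ_oct = -220 kJ/mol; plus 2 excess pairs × P = +458 kJ/mol; total 238 kJ/mol.
The difference is 238 − (0) = 238 kJ/mol, so high-spin lies lower.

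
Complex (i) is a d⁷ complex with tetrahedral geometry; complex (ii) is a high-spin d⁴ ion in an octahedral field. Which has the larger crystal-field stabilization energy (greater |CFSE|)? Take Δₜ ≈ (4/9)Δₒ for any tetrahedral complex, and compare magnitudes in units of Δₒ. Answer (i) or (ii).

(ii)

(i): With tetrahedral geometry the complex is necessarily high-spin; e^4 t2^3, CFSE = -1.2Δₜ ≈ -0.53Δₒ.
(ii): t₂g³ eg¹, CFSE = -0.6Δₒ.
So (ii) has the larger |CFSE|.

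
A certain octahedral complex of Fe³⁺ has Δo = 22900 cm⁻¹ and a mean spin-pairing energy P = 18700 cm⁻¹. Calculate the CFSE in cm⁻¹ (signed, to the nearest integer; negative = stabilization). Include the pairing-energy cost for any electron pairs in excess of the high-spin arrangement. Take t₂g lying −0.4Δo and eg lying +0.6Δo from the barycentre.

Fe³⁺: group 8, so d-count = 8 − 3 = 5.
Here Δo > P (22900 > 18700), so the low-spin state is favoured.
Configuration: t₂g⁵ eg⁰.
Orbital CFSE = -2.0Δo = -2.0 × 22900 = -45800 cm⁻¹.
Excess pairs vs high-spin: 2 − 0 = 2; pairing cost = +37400 cm⁻¹.
Net CFSE = -45800 + 37400 = -8400 cm⁻¹.

-8400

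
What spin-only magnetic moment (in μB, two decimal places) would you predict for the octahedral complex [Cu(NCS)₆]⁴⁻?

1.73 μB

Each NCS⁻ contributes -1; 6 × (-1) = -6. With overall charge -4, Cu is in the +2 oxidation state.
Cu is in group 11, so Cu²⁺ is d⁹ (11 − 2 = 9).
For octahedral d⁹ the high- and low-spin configurations coincide.
Configuration: t2g^6 e_g^3 → 1 unpaired electron.
μ(spin-only) = √[1(1+2)] = √3 ≈ 1.73 μB.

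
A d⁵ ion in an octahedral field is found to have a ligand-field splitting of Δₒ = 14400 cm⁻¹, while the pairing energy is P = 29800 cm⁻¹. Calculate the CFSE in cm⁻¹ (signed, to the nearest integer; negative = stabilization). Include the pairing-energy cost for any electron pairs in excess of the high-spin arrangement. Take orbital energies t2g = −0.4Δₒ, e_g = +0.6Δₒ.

0

Since Δₒ = 14400 cm⁻¹ < P = 29800 cm⁻¹, the complex adopts the high-spin configuration.
Configuration: t2g^3 e_g^2.
Orbital CFSE = 0.0Δₒ = 0.0 × 14400 = 0 cm⁻¹.
High-spin has no excess pairs, so no pairing correction applies.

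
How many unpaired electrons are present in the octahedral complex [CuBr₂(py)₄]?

Ligand charges: 2×(-1) from Br⁻ and 4×(+0) from py sum to -2; with overall charge +0, Cu is +2.
Cu²⁺: group 11, so d-count = 11 − 2 = 9.
Configuration: t₂g⁶ eg³, giving 1 unpaired electron.

1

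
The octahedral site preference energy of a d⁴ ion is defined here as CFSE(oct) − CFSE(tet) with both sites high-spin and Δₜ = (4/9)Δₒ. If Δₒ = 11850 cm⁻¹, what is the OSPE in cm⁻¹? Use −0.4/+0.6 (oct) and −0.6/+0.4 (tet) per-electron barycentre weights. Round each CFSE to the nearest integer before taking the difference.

-5003

Octahedral (high-spin): t₂g³ eg¹, CFSE = 3(−0.4) + 1(+0.6) = -0.6Δₒ = -0.6 × 11850 = -7110 cm⁻¹.
In a tetrahedral site the filling is e² t₂²: CFSE(tet) = -0.4Δₜ = -0.4 × (4/9)(11850) = -2107 cm⁻¹.
OSPE = CFSE(oct) − CFSE(tet) = -7110 − (-2107) = -5003 cm⁻¹.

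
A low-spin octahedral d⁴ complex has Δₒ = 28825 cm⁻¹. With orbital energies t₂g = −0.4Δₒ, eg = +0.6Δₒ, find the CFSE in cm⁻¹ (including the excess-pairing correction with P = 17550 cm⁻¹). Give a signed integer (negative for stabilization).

-28570

Electron filling gives t₂g⁴ eg⁰.
The orbital stabilization is -1.6Δₒ = -1.6 × 28825 = -46120 cm⁻¹.
High-spin d⁴ would be t₂g³ eg¹ with 0 pairs; low-spin has 1, so 1 excess pair costs +1P = +17550 cm⁻¹.
Combining: -46120 + 17550 = -28570 cm⁻¹.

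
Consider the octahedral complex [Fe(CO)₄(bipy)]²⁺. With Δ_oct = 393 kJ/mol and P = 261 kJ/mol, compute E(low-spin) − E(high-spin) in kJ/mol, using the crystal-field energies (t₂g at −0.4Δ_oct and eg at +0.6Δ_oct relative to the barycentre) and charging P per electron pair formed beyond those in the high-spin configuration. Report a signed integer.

Ligand charges: 4×(+0) from CO and 1×(+0) from bipy sum to +0; with overall charge +2, Fe is +2.
Fe is in group 8, so Fe²⁺ is d⁶ (8 − 2 = 6).
In the high-spin limit (t₂g⁴ eg²) the orbital term is -0.4Δ_oct = -157 kJ/mol, with no excess pairing.
Low-spin: t₂g⁶ eg⁰, orbital CFSE = -2.4Δ_oct = -943 kJ/mol; plus 2 excess pairs × P = +522 kJ/mol; total -421 kJ/mol.
Thus E(LS) − E(HS) = -264 kJ/mol.

-264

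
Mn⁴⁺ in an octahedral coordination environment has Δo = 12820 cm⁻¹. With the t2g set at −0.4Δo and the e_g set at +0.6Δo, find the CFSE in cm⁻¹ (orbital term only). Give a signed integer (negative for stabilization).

Group 7 minus oxidation state +4 gives a d³ configuration for Mn⁴⁺.
Configuration: t2g^3 e_g^0.
Orbital CFSE = 3(-0.4) + 0(0.6) = -1.2Δo = -1.2 × 12820 = -15384 cm⁻¹.

-15384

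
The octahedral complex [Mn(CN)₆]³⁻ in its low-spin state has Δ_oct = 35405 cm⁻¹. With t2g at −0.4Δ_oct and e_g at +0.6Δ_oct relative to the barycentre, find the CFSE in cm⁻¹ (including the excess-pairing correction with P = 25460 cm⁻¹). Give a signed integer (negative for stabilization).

Each CN⁻ contributes -1; 6 × (-1) = -6. With overall charge -3, Mn is in the +3 oxidation state.
Mn³⁺: group 7, so d-count = 7 − 3 = 4.
Configuration: t2g^4 e_g^0.
CFSE(orbital) = 4×(-0.4Δ_oct) + 0×(0.6Δ_oct) = -1.6Δ_oct; with Δ_oct = 35405 cm⁻¹ that is -56648 cm⁻¹.
Relative to high-spin t2g^3 e_g^1 (0 paired), the low-spin configuration has 1 additional pair, contributing +1 × 25460 = +25460 cm⁻¹.
Overall CFSE = -56648 + 25460 = -31188 cm⁻¹.

-31188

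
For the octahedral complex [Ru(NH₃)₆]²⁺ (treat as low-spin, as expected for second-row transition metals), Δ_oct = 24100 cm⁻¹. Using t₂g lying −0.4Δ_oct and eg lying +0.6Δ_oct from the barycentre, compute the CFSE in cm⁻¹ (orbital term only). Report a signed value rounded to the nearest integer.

-57840

NH₃ is neutral, so the +2 overall charge sits on Ru: oxidation state +2.
Ru is in group 8, so Ru²⁺ is d⁶ (8 − 2 = 6).
The d⁶ electrons fill as t₂g⁶ eg⁰.
Orbital CFSE = 6(-0.4) + 0(0.6) = -2.4Δ_oct = -2.4 × 24100 = -57840 cm⁻¹.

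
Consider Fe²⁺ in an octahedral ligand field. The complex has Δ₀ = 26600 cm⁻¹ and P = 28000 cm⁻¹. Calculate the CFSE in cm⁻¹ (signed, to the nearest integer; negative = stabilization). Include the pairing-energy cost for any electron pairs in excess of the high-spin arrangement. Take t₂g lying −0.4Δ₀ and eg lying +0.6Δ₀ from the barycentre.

Fe is in group 8, so Fe²⁺ is d⁶ (8 − 2 = 6).
With Δ₀ < P the complex is high-spin.
Filling d⁶ accordingly: t₂g⁴ eg².
Orbital CFSE = -0.4Δ₀ = -0.4 × 26600 = -10640 cm⁻¹.
High-spin has no excess pairs, so no pairing correction applies.

-10640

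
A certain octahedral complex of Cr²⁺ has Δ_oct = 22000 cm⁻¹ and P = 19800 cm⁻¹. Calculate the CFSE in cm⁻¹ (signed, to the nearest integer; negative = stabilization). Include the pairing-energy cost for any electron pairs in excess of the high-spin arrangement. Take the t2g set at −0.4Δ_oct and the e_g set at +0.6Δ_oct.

-15400

Cr is in group 6, so Cr²⁺ is d⁴ (6 − 2 = 4).
Δ_oct > P, so pairing is preferred: the ground state is low-spin.
That gives t2g^4 e_g^0.
Orbital CFSE = -1.6Δ_oct = -1.6 × 22000 = -35200 cm⁻¹.
Excess pairs vs high-spin: 1 − 0 = 1; pairing cost = +19800 cm⁻¹.
Net CFSE = -35200 + 19800 = -15400 cm⁻¹.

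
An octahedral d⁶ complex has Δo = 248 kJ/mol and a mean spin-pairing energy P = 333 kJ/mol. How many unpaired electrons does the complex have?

With Δo < P the complex is high-spin.
Filling d⁶ accordingly: t2g^4 e_g^2.
Unpaired electrons: 4.

4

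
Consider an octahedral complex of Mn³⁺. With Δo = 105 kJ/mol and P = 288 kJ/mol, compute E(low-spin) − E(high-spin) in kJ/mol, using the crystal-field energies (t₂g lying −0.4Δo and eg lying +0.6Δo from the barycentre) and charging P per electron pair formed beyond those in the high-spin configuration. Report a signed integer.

Mn is in group 7, so Mn³⁺ is d⁴ (7 − 3 = 4).
High-spin d⁴ fills as t₂g³ eg¹ with CFSE 3(−0.4) + 1(+0.6) = -0.6Δo = -63 kJ/mol.
Low-spin t₂g⁴ eg⁰ gives -1.6Δo = -168 kJ/mol, but forming 1 extra pair costs 1P = 288 kJ/mol, so E(LS) = -168 + 288 = 120 kJ/mol.
Thus E(LS) − E(HS) = 183 kJ/mol.

183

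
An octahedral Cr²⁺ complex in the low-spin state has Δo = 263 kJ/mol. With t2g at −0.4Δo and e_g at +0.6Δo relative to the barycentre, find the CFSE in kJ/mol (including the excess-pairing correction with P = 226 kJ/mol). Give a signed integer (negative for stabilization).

-195

Cr²⁺: group 6, so d-count = 6 − 2 = 4.
The d⁴ electrons fill as t2g^4 e_g^0.
CFSE(orbital) = 4×(-0.4Δo) + 0×(0.6Δo) = -1.6Δo; with Δo = 263 kJ/mol that is -421 kJ/mol.
Relative to high-spin t2g^3 e_g^1 (0 paired), the low-spin configuration has 1 additional pair, contributing +1 × 226 = +226 kJ/mol.
Combining: -421 + 226 = -195 kJ/mol.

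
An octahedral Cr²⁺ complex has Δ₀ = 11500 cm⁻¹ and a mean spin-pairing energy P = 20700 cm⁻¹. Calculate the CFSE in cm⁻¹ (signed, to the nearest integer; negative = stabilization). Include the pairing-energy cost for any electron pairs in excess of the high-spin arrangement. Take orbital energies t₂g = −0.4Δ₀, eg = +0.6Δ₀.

Cr is in group 6, so Cr²⁺ is d⁴ (6 − 2 = 4).
Since Δ₀ = 11500 cm⁻¹ < P = 20700 cm⁻¹, the complex adopts the high-spin configuration.
Filling d⁴ accordingly: t₂g³ eg¹.
Orbital CFSE = -0.6Δ₀ = -0.6 × 11500 = -6900 cm⁻¹.
High-spin has no excess pairs, so no pairing correction applies.

-6900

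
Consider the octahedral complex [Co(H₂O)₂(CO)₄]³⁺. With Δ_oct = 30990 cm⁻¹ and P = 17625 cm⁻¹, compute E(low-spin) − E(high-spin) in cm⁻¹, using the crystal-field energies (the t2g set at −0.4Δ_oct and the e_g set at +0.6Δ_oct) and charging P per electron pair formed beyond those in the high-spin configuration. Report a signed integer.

Ligand charges: 2×(+0) from H₂O and 4×(+0) from CO sum to +0; with overall charge +3, Co is +3.
Co³⁺: group 9, so d-count = 9 − 3 = 6.
In the high-spin limit (t2g^4 e_g^2) the orbital term is -0.4Δ_oct = -12396 cm⁻¹, with no excess pairing.
Low-spin t2g^6 e_g^0 gives -2.4Δ_oct = -74376 cm⁻¹, but forming 2 extra pairs costs 2P = 35250 cm⁻¹, so E(LS) = -74376 + 35250 = -39126 cm⁻¹.
E(LS) − E(HS) = -39126 − (-12396) = -26730 cm⁻¹.

-26730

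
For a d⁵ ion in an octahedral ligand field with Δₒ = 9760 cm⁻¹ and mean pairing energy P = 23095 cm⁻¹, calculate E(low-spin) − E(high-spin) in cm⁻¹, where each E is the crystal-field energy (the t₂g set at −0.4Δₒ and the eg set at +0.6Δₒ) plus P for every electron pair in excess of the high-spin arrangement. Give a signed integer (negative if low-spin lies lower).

In the high-spin limit (t₂g³ eg²) the orbital term is 0.0Δₒ = 0 cm⁻¹, with no excess pairing.
For low-spin the configuration is t₂g⁵ eg⁰: orbital energy -2.0 × 9760 = -19520 cm⁻¹, and 2 additional pairs relative to high-spin add 46190 cm⁻¹, giving 26670 cm⁻¹.
E(LS) − E(HS) = 26670 − (0) = 26670 cm⁻¹.

26670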